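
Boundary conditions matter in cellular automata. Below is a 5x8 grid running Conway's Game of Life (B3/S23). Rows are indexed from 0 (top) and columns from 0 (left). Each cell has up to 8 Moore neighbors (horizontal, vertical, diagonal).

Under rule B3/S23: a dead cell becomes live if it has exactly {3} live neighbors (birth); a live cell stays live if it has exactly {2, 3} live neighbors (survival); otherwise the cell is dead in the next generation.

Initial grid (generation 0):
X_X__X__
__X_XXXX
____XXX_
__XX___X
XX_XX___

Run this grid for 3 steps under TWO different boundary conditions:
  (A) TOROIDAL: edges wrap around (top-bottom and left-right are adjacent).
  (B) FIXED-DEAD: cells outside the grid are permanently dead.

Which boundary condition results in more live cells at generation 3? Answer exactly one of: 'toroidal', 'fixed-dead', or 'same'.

Under TOROIDAL boundary, generation 3:
___X____
_XX_____
_______X
_X___XXX
__XX____
Population = 10

Under FIXED-DEAD boundary, generation 3:
__X_X___
_X__X___
_XXX____
_X______
__X_____
Population = 9

Comparison: toroidal=10, fixed-dead=9 -> toroidal

Answer: toroidal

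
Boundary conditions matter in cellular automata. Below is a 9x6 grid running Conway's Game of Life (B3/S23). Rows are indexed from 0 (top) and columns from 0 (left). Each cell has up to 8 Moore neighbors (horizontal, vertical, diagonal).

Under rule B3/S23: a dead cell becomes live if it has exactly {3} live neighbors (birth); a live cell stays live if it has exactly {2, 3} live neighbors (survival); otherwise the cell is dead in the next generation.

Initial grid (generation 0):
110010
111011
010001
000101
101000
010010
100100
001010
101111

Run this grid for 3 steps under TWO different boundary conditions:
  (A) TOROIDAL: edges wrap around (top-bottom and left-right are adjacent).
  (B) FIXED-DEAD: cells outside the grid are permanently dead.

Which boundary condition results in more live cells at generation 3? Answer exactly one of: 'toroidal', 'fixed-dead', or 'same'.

Answer: toroidal

Derivation:
Under TOROIDAL boundary, generation 3:
011000
000111
111111
100000
000000
000000
000000
000000
010000
Population = 13

Under FIXED-DEAD boundary, generation 3:
010000
100000
000000
000011
000000
000000
000000
011001
001111
Population = 11

Comparison: toroidal=13, fixed-dead=11 -> toroidal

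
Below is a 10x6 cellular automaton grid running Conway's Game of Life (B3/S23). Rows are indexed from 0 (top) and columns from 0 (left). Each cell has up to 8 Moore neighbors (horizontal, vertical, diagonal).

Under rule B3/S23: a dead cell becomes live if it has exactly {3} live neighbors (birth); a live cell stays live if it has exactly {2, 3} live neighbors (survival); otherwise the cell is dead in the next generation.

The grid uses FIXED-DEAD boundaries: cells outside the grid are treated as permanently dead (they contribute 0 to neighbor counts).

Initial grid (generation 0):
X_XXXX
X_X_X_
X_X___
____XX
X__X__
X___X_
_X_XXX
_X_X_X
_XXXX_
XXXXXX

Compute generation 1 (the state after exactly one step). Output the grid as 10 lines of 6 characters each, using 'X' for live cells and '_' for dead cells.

Simulating step by step:
Generation 0 (given above): 33 live cells
Generation 1: 27 live cells
(generation 1 grid is the final answer)

Answer: __X_XX
X_X_XX
____XX
_X_XX_
___X_X
XXX__X
XX_X_X
XX___X
______
X____X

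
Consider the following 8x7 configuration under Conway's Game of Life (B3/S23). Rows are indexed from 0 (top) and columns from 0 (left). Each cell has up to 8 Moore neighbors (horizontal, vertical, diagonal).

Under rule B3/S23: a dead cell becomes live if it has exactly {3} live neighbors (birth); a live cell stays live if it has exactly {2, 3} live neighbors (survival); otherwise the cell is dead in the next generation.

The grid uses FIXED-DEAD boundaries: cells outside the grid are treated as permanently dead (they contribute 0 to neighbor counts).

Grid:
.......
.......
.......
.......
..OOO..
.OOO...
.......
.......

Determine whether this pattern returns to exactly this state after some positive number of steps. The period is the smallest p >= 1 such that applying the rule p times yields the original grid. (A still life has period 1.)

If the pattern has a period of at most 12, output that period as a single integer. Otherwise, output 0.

Simulating and comparing each generation to the original:
Gen 0 (original, given above): 6 live cells
Gen 1: 6 live cells, differs from original
Gen 2: 6 live cells, MATCHES original -> period = 2

Answer: 2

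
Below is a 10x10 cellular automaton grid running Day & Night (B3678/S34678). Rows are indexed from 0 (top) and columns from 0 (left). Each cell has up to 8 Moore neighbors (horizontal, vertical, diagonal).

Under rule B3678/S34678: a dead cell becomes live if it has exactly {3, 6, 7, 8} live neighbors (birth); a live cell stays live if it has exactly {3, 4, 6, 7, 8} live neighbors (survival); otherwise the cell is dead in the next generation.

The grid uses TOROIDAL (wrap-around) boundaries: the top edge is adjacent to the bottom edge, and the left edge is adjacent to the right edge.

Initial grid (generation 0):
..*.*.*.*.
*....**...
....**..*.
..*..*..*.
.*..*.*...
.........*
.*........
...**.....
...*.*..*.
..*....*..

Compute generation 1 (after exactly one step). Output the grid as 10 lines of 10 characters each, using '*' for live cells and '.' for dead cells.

Simulating step by step:
Generation 0 (given above): 25 live cells
Generation 1: 25 live cells
(generation 1 grid is the final answer)

Answer: .*.*..*...
...*..*..*
....**.*.*
...*.***..
.....*....
*.........
..........
..*.*.....
..**......
....*****.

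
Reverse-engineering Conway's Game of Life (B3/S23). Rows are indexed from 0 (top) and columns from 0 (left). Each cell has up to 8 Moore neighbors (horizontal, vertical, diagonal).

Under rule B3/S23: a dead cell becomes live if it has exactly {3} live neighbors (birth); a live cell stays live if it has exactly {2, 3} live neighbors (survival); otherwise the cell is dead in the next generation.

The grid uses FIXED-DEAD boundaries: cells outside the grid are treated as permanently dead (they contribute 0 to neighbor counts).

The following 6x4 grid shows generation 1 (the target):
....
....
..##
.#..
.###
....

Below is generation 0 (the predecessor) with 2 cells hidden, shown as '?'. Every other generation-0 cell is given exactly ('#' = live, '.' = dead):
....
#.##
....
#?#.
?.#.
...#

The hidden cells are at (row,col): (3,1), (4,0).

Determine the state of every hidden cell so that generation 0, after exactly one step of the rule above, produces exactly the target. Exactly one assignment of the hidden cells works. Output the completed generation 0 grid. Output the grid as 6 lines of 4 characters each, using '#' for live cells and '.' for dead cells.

Answer: ....
#.##
....
#.#.
..#.
...#

Derivation:
Hidden generation-0 cells (in order): (3,1), (4,0).
A hidden cell only influences target cells in its own 3x3 neighborhood. Try each of the 2^2 = 4 assignments, step the completed generation 0 forward once under B3/S23, and compare with the target:
  (3,1)=. (4,0)=. -> step reproduces the target at every cell -> ACCEPT
  (3,1)=. (4,0)=# -> step gives (3,1)='.' but target has '#' -> reject
  (3,1)=# (4,0)=. -> step gives (2,0)='#' but target has '.' -> reject
  (3,1)=# (4,0)=# -> step gives (2,0)='#' but target has '.' -> reject
Unique solution: (3,1)=dead, (4,0)=dead.
Check: live-neighbor counts of every cell in the completed generation 0:
1222
0211
2433
0312
1323
0121
Applying B3/S23 to generation 0 with these counts gives:
....
....
..##
.#..
.###
....
which matches the target exactly.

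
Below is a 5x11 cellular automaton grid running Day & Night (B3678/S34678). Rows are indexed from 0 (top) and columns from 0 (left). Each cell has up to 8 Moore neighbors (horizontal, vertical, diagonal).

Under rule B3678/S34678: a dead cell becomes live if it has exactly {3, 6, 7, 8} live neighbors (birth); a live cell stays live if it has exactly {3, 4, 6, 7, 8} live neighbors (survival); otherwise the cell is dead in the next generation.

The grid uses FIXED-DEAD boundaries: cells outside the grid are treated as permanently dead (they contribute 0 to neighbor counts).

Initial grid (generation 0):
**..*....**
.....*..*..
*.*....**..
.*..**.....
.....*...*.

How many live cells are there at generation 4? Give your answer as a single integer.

Simulating step by step:
Generation 0 (given above): 16 live cells
Generation 1: 10 live cells
...........
*......**..
.*..***....
......*.*..
....*......
Generation 2: 7 live cells
...........
.....**....
.....**.*..
....*..*...
...........
Generation 3: 8 live cells
...........
.....***...
....***....
.....**....
...........
Generation 4: 10 live cells
......*....
....***....
....***....
....***....
...........
Population at generation 4: 10

Answer: 10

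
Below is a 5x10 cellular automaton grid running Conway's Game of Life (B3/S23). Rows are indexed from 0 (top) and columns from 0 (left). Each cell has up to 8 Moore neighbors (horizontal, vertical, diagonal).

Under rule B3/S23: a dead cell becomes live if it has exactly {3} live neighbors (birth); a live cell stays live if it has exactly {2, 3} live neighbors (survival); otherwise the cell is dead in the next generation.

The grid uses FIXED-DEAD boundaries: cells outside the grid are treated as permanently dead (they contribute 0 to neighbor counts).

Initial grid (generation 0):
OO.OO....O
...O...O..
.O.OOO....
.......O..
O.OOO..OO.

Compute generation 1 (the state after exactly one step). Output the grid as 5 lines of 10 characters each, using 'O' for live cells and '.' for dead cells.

Answer: ..OOO.....
OO...O....
..OOO.O...
.O...OOOO.
...O...OO.

Derivation:
Simulating step by step:
Generation 0 (given above): 18 live cells
Generation 1: 18 live cells
(generation 1 grid is the final answer)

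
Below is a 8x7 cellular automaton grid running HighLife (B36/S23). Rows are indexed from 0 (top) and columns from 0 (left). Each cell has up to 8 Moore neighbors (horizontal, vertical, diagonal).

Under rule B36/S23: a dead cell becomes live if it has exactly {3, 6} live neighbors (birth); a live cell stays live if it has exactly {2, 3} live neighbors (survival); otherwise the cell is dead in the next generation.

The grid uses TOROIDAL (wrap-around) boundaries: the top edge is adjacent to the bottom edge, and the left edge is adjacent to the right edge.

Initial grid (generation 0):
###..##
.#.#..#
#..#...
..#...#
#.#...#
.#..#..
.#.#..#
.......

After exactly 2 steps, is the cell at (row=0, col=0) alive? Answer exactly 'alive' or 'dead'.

Answer: alive

Derivation:
Simulating step by step:
Generation 0 (given above): 20 live cells
Generation 1: 27 live cells
.##..##
#..###.
##.#..#
..##..#
#.##.##
.#.#.##
#.#....
.....#.
Generation 2: 18 live cells
####...
...#..#
.#.....
#......
.......
...#.#.
###.##.
#.#..#.

Cell (0,0) at generation 2: 1 -> alive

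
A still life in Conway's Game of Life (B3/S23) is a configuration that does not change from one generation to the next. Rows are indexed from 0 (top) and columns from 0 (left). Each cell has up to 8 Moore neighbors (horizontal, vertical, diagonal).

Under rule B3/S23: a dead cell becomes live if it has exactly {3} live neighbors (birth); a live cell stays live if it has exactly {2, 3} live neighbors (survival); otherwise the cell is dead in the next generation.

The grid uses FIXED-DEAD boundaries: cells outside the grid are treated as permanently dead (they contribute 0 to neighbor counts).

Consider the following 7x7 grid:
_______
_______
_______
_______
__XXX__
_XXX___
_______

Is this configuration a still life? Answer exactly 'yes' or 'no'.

Answer: no

Derivation:
Compute generation 1 and compare to generation 0 (given above):
Generation 1:
_______
_______
_______
___X___
_X__X__
_X__X__
__X____
Cell (3,3) differs: gen0=0 vs gen1=1 -> NOT a still life.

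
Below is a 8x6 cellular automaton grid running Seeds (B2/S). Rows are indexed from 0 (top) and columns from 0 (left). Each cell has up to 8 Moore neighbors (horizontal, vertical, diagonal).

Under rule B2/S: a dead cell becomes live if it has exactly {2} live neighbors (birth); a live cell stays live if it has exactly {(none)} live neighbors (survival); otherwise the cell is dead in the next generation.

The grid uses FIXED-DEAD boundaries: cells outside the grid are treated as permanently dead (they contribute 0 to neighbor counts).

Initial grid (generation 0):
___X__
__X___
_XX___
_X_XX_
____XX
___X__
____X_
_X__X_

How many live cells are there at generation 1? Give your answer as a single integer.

Simulating step by step:
Generation 0 (given above): 13 live cells
Generation 1: 8 live cells
__X___
______
X___X_
X_____
______
______
__X__X
___X_X
Population at generation 1: 8

Answer: 8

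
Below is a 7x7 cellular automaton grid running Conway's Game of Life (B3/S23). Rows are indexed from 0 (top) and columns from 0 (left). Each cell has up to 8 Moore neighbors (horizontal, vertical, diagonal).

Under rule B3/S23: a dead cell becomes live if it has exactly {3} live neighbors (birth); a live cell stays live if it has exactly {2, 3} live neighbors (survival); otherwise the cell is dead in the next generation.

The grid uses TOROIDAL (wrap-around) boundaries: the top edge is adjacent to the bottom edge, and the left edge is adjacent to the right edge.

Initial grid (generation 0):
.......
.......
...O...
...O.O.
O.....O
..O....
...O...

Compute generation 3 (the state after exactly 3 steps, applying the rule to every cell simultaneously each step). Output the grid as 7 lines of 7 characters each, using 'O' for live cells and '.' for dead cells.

Answer: .......
.......
.......
.......
.......
.......
.......

Derivation:
Simulating step by step:
Generation 0 (given above): 7 live cells
Generation 1: 4 live cells
.......
.......
....O..
....O.O
......O
.......
.......
Generation 2: 2 live cells
.......
.......
.....O.
.......
.....O.
.......
.......
Generation 3: 0 live cells
(generation 3 grid is the final answer)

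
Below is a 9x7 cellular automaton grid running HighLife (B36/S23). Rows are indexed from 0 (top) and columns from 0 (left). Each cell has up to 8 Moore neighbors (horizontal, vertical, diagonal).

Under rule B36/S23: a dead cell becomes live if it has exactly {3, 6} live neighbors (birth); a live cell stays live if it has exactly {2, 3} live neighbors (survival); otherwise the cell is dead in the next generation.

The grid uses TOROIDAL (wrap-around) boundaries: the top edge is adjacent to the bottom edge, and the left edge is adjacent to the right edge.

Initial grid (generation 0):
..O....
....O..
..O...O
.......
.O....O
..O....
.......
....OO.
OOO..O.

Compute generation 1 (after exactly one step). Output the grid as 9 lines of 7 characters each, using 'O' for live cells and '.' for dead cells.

Simulating step by step:
Generation 0 (given above): 13 live cells
Generation 1: 14 live cells
(generation 1 grid is the final answer)

Answer: ..OO...
...O...
.......
O......
.......
.......
.......
.O..OOO
.OOOOOO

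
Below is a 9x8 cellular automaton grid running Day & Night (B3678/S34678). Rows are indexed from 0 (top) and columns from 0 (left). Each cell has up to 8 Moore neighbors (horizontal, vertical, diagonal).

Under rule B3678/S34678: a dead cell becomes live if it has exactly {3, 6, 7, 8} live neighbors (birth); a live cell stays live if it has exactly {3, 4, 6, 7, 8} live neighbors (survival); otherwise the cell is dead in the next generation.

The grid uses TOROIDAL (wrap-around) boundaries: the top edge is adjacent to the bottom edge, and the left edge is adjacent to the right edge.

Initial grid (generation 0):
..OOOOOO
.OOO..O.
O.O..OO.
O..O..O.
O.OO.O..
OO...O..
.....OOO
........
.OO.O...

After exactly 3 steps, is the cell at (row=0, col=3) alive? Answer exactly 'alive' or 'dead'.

Answer: alive

Derivation:
Simulating step by step:
Generation 0 (given above): 30 live cells
Generation 1: 29 live cells
O.OOOOO.
OO...O..
..O.OOO.
...O..O.
O.O...O.
OOO..O..
O.....O.
.....OO.
..O.O.O.
Generation 2: 30 live cells
..OOO.O.
.O..OO..
.O.OOOOO
.OOOO.O.
..OO.O..
O.....O.
......O.
.....OO.
.O..OOO.
Generation 3: 39 live cells
.OOO.OO.
O..OOO.O
.OO.OOO.
OOOOOOOO
..OO.OOO
.....O.O
......O.
....O.OO
..O.OOOO

Cell (0,3) at generation 3: 1 -> alive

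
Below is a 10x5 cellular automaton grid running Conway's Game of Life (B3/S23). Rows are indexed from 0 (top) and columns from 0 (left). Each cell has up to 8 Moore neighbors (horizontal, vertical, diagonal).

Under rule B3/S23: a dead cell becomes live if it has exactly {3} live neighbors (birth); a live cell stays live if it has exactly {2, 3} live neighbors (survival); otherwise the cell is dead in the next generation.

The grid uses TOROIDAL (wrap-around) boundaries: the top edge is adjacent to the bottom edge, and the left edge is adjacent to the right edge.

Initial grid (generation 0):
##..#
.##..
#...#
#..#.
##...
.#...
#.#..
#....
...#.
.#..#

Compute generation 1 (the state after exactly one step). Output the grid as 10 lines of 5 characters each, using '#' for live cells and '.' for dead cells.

Simulating step by step:
Generation 0 (given above): 18 live cells
Generation 1: 22 live cells
(generation 1 grid is the final answer)

Answer: ...##
..##.
#.###
.....
###.#
..#..
#....
.#..#
#...#
.####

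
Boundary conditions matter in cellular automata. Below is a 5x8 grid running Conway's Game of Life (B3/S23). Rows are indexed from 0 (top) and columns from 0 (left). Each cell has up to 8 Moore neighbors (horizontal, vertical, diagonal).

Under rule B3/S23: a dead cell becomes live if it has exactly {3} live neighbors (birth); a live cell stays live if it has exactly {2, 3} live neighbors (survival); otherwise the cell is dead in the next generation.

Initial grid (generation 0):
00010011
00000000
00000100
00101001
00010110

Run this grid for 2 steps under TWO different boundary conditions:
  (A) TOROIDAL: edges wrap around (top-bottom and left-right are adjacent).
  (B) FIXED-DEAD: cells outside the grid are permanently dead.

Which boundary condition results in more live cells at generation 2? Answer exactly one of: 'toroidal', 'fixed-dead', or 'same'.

Under TOROIDAL boundary, generation 2:
00011001
00000011
00000000
00111000
00100000
Population = 9

Under FIXED-DEAD boundary, generation 2:
00000000
00000000
00000000
00010000
00010100
Population = 3

Comparison: toroidal=9, fixed-dead=3 -> toroidal

Answer: toroidal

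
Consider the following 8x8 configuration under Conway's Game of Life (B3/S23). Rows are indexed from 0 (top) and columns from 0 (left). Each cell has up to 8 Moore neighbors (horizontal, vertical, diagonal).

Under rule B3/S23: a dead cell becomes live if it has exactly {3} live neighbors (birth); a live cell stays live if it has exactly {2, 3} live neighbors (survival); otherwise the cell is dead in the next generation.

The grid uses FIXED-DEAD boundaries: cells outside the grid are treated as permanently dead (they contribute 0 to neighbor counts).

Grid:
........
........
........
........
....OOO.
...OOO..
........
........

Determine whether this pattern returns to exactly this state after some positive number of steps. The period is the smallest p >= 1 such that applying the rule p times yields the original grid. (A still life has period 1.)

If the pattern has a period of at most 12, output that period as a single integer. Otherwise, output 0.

Answer: 2

Derivation:
Simulating and comparing each generation to the original:
Gen 0 (original, given above): 6 live cells
Gen 1: 6 live cells, differs from original
Gen 2: 6 live cells, MATCHES original -> period = 2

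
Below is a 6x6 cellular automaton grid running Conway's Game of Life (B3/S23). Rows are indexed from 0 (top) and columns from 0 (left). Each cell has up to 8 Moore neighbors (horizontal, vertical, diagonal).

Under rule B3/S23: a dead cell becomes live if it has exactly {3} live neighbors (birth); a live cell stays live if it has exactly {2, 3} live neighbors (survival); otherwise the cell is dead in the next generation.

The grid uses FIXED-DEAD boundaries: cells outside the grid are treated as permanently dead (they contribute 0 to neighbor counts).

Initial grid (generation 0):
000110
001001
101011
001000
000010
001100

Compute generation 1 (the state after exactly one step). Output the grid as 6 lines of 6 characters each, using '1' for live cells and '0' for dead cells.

Answer: 000110
011001
001011
010011
001000
000100

Derivation:
Simulating step by step:
Generation 0 (given above): 12 live cells
Generation 1: 13 live cells
(generation 1 grid is the final answer)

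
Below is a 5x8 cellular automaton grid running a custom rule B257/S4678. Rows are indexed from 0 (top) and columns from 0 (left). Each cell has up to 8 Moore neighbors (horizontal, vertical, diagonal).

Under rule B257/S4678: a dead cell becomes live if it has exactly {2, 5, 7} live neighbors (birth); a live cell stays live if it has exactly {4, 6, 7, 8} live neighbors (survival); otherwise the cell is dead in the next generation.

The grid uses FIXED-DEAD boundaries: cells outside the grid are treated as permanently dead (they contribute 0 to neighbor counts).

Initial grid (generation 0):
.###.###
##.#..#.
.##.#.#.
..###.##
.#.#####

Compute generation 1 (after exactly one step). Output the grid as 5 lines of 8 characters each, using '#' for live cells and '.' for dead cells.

Simulating step by step:
Generation 0 (given above): 25 live cells
Generation 1: 15 live cells
(generation 1 grid is the final answer)

Answer: ..#.....
..##.##.
.#...#..
#..#.#.#
...####.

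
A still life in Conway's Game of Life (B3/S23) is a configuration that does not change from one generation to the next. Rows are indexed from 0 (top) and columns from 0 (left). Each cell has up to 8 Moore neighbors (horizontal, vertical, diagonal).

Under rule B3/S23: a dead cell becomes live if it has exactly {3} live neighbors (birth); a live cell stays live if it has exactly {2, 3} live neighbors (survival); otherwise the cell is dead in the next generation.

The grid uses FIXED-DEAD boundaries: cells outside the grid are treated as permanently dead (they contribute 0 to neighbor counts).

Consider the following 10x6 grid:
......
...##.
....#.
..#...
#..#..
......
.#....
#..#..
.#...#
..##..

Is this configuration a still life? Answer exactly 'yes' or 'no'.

Answer: no

Derivation:
Compute generation 1 and compare to generation 0 (given above):
Generation 1:
......
...##.
....#.
...#..
......
......
......
###...
.#.##.
..#...
Cell (3,2) differs: gen0=1 vs gen1=0 -> NOT a still life.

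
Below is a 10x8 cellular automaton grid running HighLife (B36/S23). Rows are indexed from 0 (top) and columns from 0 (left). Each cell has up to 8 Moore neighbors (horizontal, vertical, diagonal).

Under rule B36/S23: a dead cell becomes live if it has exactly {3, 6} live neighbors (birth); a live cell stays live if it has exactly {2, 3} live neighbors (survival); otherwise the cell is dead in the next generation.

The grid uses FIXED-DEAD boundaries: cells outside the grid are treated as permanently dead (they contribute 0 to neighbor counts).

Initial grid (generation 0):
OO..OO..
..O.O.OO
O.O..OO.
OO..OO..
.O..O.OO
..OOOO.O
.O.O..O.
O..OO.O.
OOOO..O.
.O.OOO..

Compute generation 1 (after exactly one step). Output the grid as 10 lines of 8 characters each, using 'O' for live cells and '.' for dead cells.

Answer: .O.OOOO.
O.O.OO.O
O.O....O
O.OOO..O
OO...O.O
.O.....O
.O..O.OO
O.O.O.OO
O...O.O.
OO.OOO..

Derivation:
Simulating step by step:
Generation 0 (given above): 41 live cells
Generation 1: 41 live cells
(generation 1 grid is the final answer)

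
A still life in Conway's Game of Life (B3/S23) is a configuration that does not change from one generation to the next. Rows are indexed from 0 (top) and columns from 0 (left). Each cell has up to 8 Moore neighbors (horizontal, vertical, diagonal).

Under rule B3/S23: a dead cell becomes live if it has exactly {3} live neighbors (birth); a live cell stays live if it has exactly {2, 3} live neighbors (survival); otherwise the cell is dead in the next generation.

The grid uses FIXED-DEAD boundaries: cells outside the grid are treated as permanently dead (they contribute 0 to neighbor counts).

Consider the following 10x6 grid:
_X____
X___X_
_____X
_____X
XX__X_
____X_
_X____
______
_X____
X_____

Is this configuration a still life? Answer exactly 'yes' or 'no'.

Compute generation 1 and compare to generation 0 (given above):
Generation 1:
______
______
____XX
____XX
____XX
XX____
______
______
______
______
Cell (0,1) differs: gen0=1 vs gen1=0 -> NOT a still life.

Answer: no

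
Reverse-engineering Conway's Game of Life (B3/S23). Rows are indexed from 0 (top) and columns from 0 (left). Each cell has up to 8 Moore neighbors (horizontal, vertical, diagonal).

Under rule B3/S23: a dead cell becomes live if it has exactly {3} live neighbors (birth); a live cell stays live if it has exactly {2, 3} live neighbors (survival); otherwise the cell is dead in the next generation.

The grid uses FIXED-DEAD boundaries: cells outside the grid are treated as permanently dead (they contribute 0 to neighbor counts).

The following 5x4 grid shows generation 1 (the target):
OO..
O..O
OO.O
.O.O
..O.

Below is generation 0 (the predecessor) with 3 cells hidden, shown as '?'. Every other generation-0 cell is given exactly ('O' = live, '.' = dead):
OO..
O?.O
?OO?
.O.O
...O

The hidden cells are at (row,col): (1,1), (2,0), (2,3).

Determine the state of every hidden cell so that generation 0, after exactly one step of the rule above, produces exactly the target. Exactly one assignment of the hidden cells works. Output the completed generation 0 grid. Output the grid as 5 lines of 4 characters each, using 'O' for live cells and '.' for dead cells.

Hidden generation-0 cells (in order): (1,1), (2,0), (2,3).
A hidden cell only influences target cells in its own 3x3 neighborhood. Try each of the 2^3 = 8 assignments, step the completed generation 0 forward once under B3/S23, and compare with the target:
  (1,1)=. (2,0)=. (2,3)=. -> step gives (1,3)='.' but target has 'O' -> reject
  (1,1)=. (2,0)=. (2,3)=O -> step reproduces the target at every cell -> ACCEPT
  (1,1)=. (2,0)=O (2,3)=. -> step gives (1,0)='.' but target has 'O' -> reject
  (1,1)=. (2,0)=O (2,3)=O -> step gives (1,0)='.' but target has 'O' -> reject
  (1,1)=O (2,0)=. (2,3)=. -> step gives (0,2)='O' but target has '.' -> reject
  (1,1)=O (2,0)=. (2,3)=O -> step gives (0,2)='O' but target has '.' -> reject
  (1,1)=O (2,0)=O (2,3)=. -> step gives (0,2)='O' but target has '.' -> reject
  (1,1)=O (2,0)=O (2,3)=O -> step gives (0,2)='O' but target has '.' -> reject
Unique solution: (1,1)=dead, (2,0)=dead, (2,3)=live.
Check: live-neighbor counts of every cell in the completed generation 0:
2221
3552
3353
2263
1131
Applying B3/S23 to generation 0 with these counts gives:
OO..
O..O
OO.O
.O.O
..O.
which matches the target exactly.

Answer: OO..
O..O
.OOO
.O.O
...O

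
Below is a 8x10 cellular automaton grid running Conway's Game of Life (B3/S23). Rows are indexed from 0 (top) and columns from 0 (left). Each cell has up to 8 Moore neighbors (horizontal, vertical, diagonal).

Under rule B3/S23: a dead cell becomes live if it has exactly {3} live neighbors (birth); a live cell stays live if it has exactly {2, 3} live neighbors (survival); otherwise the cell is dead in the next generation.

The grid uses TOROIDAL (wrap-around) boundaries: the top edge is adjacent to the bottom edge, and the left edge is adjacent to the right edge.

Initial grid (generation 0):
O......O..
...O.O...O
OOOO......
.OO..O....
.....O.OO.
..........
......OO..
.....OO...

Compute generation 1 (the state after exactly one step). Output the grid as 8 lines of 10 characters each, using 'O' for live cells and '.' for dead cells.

Answer: ....OO....
...OO....O
O..O......
O..OO.O...
......O...
........O.
.....OOO..
.....O....

Derivation:
Simulating step by step:
Generation 0 (given above): 19 live cells
Generation 1: 17 live cells
(generation 1 grid is the final answer)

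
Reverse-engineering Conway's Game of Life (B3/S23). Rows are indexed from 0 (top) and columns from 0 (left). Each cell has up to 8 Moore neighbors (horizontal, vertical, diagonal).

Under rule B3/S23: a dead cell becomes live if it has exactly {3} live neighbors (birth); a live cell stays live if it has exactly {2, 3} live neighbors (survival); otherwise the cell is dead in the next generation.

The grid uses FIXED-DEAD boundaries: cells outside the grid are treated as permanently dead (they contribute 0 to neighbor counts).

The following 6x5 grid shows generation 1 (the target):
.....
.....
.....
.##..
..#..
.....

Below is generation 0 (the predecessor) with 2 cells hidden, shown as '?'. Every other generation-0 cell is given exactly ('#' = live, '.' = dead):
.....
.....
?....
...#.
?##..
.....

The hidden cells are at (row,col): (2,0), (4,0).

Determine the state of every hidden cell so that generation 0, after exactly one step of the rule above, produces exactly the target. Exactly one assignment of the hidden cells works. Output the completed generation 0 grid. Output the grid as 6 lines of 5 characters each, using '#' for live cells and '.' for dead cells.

Answer: .....
.....
#....
...#.
.##..
.....

Derivation:
Hidden generation-0 cells (in order): (2,0), (4,0).
A hidden cell only influences target cells in its own 3x3 neighborhood. Try each of the 2^2 = 4 assignments, step the completed generation 0 forward once under B3/S23, and compare with the target:
  (2,0)=. (4,0)=. -> step gives (3,1)='.' but target has '#' -> reject
  (2,0)=. (4,0)=# -> step gives (4,1)='#' but target has '.' -> reject
  (2,0)=# (4,0)=. -> step reproduces the target at every cell -> ACCEPT
  (2,0)=# (4,0)=# -> step gives (3,0)='#' but target has '.' -> reject
Unique solution: (2,0)=live, (4,0)=dead.
Check: live-neighbor counts of every cell in the completed generation 0:
00000
11000
01111
23311
11221
12210
Applying B3/S23 to generation 0 with these counts gives:
.....
.....
.....
.##..
..#..
.....
which matches the target exactly.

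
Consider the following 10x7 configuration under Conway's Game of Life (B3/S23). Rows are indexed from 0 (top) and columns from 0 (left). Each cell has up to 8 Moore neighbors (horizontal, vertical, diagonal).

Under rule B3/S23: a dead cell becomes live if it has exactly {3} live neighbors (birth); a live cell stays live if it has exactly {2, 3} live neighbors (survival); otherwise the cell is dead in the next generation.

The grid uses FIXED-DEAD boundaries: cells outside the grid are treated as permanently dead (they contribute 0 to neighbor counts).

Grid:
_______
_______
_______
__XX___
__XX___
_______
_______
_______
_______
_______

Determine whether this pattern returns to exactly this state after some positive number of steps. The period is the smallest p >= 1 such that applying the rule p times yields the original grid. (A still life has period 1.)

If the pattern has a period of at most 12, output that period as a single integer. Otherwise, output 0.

Simulating and comparing each generation to the original:
Gen 0 (original, given above): 4 live cells
Gen 1: 4 live cells, MATCHES original -> period = 1

Answer: 1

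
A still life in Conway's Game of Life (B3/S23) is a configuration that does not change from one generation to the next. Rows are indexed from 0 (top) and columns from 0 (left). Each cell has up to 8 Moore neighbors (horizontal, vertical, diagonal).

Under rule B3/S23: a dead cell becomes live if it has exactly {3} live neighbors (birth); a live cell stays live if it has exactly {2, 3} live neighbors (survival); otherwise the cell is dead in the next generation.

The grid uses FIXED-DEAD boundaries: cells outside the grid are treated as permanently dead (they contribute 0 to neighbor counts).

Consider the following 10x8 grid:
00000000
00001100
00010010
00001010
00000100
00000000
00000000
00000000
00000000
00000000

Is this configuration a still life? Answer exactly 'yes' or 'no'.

Answer: yes

Derivation:
Compute generation 1 and compare to generation 0 (given above):
Generation 1:
00000000
00001100
00010010
00001010
00000100
00000000
00000000
00000000
00000000
00000000
The grids are IDENTICAL -> still life.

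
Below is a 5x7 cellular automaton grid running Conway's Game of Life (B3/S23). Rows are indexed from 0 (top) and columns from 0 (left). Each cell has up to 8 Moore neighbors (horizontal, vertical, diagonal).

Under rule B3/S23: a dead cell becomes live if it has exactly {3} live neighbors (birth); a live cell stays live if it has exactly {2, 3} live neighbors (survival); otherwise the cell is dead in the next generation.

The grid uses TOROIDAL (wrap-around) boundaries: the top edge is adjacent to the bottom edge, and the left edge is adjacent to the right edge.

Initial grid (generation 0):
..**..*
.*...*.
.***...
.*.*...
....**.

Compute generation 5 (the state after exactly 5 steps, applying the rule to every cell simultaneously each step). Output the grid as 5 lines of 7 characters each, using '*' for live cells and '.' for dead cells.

Simulating step by step:
Generation 0 (given above): 12 live cells
Generation 1: 14 live cells
..**..*
**..*..
**.**..
.*.*...
....**.
Generation 2: 16 live cells
****..*
....***
...**..
**.*.*.
....**.
Generation 3: 14 live cells
****...
.*....*
*.**...
..**.**
.....*.
Generation 4: 16 live cells
***...*
......*
*..***.
.***.**
*....*.
Generation 5: 14 live cells
(generation 5 grid is the final answer)

Answer: .*...*.
..***..
**.*...
.***...
...***.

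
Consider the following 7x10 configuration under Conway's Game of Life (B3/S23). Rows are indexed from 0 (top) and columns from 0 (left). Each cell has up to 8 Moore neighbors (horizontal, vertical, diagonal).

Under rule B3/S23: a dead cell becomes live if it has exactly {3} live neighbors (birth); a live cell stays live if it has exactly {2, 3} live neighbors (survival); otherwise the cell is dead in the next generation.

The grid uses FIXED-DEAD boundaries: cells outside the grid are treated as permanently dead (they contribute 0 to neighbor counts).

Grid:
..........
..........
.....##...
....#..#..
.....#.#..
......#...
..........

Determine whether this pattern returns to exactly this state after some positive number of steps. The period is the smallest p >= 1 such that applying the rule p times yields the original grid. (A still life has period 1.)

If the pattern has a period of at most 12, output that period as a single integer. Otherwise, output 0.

Answer: 1

Derivation:
Simulating and comparing each generation to the original:
Gen 0 (original, given above): 7 live cells
Gen 1: 7 live cells, MATCHES original -> period = 1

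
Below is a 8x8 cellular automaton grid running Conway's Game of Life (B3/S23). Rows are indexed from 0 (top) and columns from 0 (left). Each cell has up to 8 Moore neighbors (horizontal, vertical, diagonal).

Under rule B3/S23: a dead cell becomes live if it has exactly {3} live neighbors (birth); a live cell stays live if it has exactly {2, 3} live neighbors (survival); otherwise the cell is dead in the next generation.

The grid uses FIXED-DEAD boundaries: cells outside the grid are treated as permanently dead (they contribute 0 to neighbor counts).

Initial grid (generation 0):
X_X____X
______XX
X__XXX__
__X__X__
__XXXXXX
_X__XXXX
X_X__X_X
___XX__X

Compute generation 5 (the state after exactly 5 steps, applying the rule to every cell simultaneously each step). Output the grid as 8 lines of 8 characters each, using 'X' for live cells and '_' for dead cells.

Simulating step by step:
Generation 0 (given above): 29 live cells
Generation 1: 23 live cells
______XX
_X_XXXXX
___XXX__
_XX_____
_XX____X
_X______
_XX____X
___XX_X_
Generation 2: 15 live cells
____X__X
__XX___X
_X______
_X__X___
X_______
X_______
_XXX____
__XX____
Generation 3: 15 live cells
___X____
__XX____
_X_X____
XX______
XX______
X_X_____
_X_X____
_X_X____
Generation 4: 13 live cells
__XX____
___XX___
XX_X____
________
__X_____
X_X_____
XX_X____
________
Generation 5: 17 live cells
(generation 5 grid is the final answer)

Answer: __XXX___
_X__X___
__XXX___
_XX_____
_X______
X_XX____
XXX_____
________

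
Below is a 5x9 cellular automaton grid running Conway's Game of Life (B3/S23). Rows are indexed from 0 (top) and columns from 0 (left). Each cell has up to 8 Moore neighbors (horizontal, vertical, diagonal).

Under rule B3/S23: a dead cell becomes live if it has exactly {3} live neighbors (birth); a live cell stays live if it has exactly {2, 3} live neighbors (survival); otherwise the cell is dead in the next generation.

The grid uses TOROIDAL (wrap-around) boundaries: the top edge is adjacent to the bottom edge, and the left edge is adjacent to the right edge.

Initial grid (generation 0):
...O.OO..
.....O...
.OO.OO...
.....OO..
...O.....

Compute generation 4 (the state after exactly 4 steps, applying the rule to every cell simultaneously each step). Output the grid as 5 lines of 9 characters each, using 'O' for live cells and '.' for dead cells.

Simulating step by step:
Generation 0 (given above): 11 live cells
Generation 1: 9 live cells
.....OO..
..OO.....
....O....
..OO.OO..
.........
Generation 2: 9 live cells
.........
...OOO...
....OO...
...OOO...
....O....
Generation 3: 9 live cells
...O.O...
...O.O...
......O..
...O.....
...OOO...
Generation 4: 12 live cells
(generation 4 grid is the final answer)

Answer: ..OO.OO..
.....OO..
....O....
...O.O...
..OO.O...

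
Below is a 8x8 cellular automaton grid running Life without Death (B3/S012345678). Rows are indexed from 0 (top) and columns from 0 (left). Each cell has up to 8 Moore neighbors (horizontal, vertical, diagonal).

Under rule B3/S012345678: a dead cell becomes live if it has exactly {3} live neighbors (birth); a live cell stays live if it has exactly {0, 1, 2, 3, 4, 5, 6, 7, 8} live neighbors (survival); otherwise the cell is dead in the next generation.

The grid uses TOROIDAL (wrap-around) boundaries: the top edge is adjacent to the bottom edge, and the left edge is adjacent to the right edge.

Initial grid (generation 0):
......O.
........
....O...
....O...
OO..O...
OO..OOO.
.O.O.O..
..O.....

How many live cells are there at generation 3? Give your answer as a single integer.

Answer: 39

Derivation:
Simulating step by step:
Generation 0 (given above): 15 live cells
Generation 1: 23 live cells
......O.
........
....O...
...OOO..
OO.OO..O
OO.OOOOO
OO.O.OO.
..O.....
Generation 2: 31 live cells
......O.
........
...OOO..
O.OOOO..
OO.OO..O
OO.OOOOO
OO.O.OO.
.OO..OOO
Generation 3: 39 live cells
.....OOO
....OO..
..OOOO..
O.OOOOOO
OO.OO..O
OO.OOOOO
OO.O.OO.
.OO.OOOO
Population at generation 3: 39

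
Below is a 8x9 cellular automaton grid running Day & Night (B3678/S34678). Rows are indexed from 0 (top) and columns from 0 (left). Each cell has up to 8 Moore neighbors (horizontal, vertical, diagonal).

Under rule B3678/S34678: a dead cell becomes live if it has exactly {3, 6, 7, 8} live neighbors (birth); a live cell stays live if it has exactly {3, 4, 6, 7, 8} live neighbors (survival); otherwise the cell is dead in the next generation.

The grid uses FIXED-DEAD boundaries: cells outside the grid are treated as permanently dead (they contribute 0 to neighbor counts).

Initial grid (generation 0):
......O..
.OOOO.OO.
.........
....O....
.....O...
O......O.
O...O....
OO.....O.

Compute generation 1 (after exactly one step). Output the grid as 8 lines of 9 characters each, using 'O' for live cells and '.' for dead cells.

Simulating step by step:
Generation 0 (given above): 16 live cells
Generation 1: 9 live cells
(generation 1 grid is the final answer)

Answer: ..OO.O.O.
.....O...
..O.OO...
.........
.........
.........
O........
.........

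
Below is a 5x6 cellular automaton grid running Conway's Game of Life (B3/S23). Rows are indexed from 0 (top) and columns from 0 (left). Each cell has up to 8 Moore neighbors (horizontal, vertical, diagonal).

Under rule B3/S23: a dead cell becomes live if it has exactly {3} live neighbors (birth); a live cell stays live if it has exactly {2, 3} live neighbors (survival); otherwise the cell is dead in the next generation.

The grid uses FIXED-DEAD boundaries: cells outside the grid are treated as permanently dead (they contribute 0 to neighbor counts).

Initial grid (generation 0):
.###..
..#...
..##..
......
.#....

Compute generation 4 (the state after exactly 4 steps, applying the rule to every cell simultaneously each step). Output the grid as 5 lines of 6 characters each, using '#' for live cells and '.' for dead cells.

Answer: ......
......
.#.##.
..##..
......

Derivation:
Simulating step by step:
Generation 0 (given above): 7 live cells
Generation 1: 6 live cells
.###..
......
..##..
..#...
......
Generation 2: 6 live cells
..#...
.#....
..##..
..##..
......
Generation 3: 6 live cells
......
.#.#..
.#.#..
..##..
......
Generation 4: 5 live cells
(generation 4 grid is the final answer)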